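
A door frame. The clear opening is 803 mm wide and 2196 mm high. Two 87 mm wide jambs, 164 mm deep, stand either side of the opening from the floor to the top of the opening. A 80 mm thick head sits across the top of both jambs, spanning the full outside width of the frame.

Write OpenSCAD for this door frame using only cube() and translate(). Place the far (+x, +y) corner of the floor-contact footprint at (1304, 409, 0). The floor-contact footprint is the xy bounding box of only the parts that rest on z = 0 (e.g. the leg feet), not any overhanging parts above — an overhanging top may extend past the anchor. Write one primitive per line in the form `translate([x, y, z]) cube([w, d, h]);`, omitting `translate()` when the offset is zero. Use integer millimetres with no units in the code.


translate([327, 245, 0]) cube([87, 164, 2196]);
translate([1217, 245, 0]) cube([87, 164, 2196]);
translate([327, 245, 2196]) cube([977, 164, 80]);


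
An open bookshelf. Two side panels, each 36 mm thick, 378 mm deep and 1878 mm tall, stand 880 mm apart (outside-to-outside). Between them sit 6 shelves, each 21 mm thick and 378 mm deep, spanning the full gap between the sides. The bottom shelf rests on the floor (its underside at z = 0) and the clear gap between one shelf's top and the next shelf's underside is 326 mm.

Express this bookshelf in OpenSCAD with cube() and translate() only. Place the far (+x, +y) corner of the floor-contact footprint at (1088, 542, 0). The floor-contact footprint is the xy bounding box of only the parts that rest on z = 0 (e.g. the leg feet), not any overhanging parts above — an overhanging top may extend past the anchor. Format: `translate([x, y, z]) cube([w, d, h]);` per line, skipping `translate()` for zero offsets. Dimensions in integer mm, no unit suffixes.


translate([208, 164, 0]) cube([36, 378, 1878]);
translate([1052, 164, 0]) cube([36, 378, 1878]);
translate([244, 164, 0]) cube([808, 378, 21]);
translate([244, 164, 347]) cube([808, 378, 21]);
translate([244, 164, 694]) cube([808, 378, 21]);
translate([244, 164, 1041]) cube([808, 378, 21]);
translate([244, 164, 1388]) cube([808, 378, 21]);
translate([244, 164, 1735]) cube([808, 378, 21]);


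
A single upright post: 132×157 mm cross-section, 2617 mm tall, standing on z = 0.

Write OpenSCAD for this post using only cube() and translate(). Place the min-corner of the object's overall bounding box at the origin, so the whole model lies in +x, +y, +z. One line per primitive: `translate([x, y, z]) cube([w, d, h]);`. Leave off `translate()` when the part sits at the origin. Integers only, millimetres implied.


cube([132, 157, 2617]);


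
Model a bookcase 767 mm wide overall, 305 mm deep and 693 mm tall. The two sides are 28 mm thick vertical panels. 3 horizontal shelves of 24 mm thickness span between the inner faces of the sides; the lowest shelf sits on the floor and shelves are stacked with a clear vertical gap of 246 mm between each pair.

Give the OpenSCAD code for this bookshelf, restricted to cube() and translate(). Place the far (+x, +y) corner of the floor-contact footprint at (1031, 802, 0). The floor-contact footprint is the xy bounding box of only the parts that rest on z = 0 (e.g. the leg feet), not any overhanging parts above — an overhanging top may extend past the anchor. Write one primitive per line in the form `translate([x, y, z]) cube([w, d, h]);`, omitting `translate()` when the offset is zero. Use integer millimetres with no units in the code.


translate([264, 497, 0]) cube([28, 305, 693]);
translate([1003, 497, 0]) cube([28, 305, 693]);
translate([292, 497, 0]) cube([711, 305, 24]);
translate([292, 497, 270]) cube([711, 305, 24]);
translate([292, 497, 540]) cube([711, 305, 24]);


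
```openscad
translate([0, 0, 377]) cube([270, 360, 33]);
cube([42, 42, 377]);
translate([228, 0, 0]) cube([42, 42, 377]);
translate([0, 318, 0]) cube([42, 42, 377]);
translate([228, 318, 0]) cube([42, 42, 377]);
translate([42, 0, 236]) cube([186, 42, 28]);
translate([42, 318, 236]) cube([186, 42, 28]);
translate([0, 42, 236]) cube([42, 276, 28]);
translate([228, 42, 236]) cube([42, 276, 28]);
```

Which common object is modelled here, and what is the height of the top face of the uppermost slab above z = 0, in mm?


A stool. The seat height is 410 mm.

A 270×360×33 slab at z = 377 on four corner posts — a stool. The seat top is 377 + 33 = 410 mm.


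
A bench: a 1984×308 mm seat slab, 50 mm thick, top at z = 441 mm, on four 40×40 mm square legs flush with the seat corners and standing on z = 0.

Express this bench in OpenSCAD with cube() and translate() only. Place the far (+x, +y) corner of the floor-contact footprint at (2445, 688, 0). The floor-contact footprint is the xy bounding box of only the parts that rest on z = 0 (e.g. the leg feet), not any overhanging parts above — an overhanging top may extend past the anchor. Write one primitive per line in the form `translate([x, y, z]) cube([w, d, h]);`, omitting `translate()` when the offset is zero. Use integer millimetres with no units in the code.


// leg_h = 441 − 50 = 391
translate([461, 380, 391]) cube([1984, 308, 50]);
translate([461, 380, 0]) cube([40, 40, 391]);
translate([461, 648, 0]) cube([40, 40, 391]);
translate([2405, 380, 0]) cube([40, 40, 391]);
translate([2405, 648, 0]) cube([40, 40, 391]);


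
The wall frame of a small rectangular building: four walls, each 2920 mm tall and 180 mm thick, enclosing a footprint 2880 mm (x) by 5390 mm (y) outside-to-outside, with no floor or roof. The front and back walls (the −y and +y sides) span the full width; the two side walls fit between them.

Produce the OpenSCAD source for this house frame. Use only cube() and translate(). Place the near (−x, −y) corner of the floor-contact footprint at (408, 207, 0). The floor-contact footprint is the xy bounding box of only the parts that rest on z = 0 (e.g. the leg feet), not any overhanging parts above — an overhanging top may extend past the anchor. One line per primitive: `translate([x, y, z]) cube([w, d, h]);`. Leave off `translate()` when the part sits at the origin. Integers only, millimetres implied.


translate([408, 207, 0]) cube([2880, 180, 2920]);
translate([408, 5417, 0]) cube([2880, 180, 2920]);
translate([408, 387, 0]) cube([180, 5030, 2920]);
translate([3108, 387, 0]) cube([180, 5030, 2920]);


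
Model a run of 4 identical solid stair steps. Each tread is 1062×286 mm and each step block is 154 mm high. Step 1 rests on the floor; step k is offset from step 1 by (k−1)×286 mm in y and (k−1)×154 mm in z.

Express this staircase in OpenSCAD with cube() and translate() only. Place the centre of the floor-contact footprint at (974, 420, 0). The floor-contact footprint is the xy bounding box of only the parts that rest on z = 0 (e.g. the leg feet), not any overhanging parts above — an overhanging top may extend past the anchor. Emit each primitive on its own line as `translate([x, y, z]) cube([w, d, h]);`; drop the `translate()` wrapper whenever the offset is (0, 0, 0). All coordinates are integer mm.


translate([443, 277, 0]) cube([1062, 286, 154]);
translate([443, 563, 154]) cube([1062, 286, 154]);
translate([443, 849, 308]) cube([1062, 286, 154]);
translate([443, 1135, 462]) cube([1062, 286, 154]);


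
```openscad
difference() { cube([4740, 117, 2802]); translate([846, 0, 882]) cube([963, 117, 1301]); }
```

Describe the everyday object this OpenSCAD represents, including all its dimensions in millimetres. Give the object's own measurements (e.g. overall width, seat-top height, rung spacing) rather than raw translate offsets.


A wall 4740 mm long (x), 117 mm thick (y), 2802 mm tall, with a rectangular window opening cut through it. The opening is 963 mm wide and 1301 mm tall; its sill is at z = 882 mm and its near (−x) edge is 846 mm from the wall's −x end. The opening passes through the full wall thickness.


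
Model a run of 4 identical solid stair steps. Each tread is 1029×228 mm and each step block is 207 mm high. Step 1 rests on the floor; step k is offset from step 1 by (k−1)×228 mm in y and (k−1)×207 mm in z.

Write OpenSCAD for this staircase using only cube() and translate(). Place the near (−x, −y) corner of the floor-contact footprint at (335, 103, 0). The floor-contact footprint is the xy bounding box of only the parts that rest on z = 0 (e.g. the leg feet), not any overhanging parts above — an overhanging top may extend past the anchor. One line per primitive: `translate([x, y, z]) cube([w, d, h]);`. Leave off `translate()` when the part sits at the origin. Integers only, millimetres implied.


translate([335, 103, 0]) cube([1029, 228, 207]);
translate([335, 331, 207]) cube([1029, 228, 207]);
translate([335, 559, 414]) cube([1029, 228, 207]);
translate([335, 787, 621]) cube([1029, 228, 207]);


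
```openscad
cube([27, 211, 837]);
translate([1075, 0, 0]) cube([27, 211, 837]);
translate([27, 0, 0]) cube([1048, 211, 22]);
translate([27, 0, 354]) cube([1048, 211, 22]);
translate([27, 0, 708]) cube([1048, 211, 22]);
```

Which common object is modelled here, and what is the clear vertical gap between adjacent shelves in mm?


A bookshelf. The clear shelf gap is 332 mm.

Two tall side panels with 3 horizontal boards between them — a bookshelf. The first two shelf undersides are at z = 0 and z = 354; with shelf thickness 22, the clear gap is 354 − 0 − 22 = 332 mm.


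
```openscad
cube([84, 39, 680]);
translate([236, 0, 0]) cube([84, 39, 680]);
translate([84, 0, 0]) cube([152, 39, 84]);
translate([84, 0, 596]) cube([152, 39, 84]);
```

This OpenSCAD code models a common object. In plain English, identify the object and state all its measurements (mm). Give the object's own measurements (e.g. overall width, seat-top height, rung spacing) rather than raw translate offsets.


A rectangular picture frame lying in the x–z plane (depth along y). The opening is 152 mm wide (x) by 512 mm tall (z), surrounded by a border 84 mm wide on all four sides. The frame is 39 mm deep and is made of two full-height vertical stiles with two horizontal rails fitted between them.


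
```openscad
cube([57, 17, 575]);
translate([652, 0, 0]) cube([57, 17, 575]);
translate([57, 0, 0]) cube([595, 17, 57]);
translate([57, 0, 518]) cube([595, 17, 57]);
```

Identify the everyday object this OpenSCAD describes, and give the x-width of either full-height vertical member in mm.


A picture frame. The border width is 57 mm.

Four thin pieces enclosing a rectangular opening — a picture frame. The two full-height stiles are 575 mm tall; the top rail sits at z = 518 and is 57 mm tall, so the border above the opening is 575 − 518 = 57 mm, matching the stile x-width.


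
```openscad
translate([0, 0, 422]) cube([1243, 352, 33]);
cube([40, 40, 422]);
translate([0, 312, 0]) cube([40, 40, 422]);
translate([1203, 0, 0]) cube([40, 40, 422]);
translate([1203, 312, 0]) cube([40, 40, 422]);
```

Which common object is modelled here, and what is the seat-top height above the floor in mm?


A bench. The seat-top height is 455 mm.

A long slab on four corner posts — a bench. The slab sits at z = 422 with thickness 33, so the top is 422 + 33 = 455 mm.


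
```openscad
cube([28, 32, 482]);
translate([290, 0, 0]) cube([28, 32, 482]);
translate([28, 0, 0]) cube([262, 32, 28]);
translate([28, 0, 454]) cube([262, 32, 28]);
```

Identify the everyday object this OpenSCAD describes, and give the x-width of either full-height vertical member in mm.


A picture frame. The border width is 28 mm.

Four thin pieces enclosing a rectangular opening — a picture frame. The two full-height stiles are 482 mm tall; the top rail sits at z = 454 and is 28 mm tall, so the border above the opening is 482 − 454 = 28 mm, matching the stile x-width.


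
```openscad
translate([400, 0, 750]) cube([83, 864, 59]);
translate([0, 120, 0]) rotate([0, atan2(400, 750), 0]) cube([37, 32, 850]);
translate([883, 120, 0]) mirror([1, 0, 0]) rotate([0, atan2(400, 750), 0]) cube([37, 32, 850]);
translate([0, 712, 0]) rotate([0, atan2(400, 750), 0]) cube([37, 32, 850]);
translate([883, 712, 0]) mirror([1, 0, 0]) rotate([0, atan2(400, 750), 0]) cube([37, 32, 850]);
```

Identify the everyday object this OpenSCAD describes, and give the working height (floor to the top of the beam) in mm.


A sawhorse. The overall height is 809 mm.

A beam across two mirrored pairs of raked legs — a sawhorse. The beam's underside is at z = 750 (matching the legs' vertical rise in atan2(400, 750)) and the beam is 59 mm tall, so its top is at 750 + 59 = 809 mm. The raked legs top out at the beam's underside, so that is the highest point.


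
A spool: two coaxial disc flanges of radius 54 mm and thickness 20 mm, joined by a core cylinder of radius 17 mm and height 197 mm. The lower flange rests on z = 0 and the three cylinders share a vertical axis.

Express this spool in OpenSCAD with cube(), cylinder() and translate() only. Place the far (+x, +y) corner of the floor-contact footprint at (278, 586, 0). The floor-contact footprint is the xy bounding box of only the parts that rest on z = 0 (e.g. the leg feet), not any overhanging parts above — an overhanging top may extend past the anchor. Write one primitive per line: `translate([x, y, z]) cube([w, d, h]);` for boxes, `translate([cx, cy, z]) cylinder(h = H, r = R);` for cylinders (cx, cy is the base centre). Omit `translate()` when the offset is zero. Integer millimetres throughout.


translate([224, 532, 0]) cylinder(h = 20, r = 54);
translate([224, 532, 20]) cylinder(h = 197, r = 17);
translate([224, 532, 217]) cylinder(h = 20, r = 54);


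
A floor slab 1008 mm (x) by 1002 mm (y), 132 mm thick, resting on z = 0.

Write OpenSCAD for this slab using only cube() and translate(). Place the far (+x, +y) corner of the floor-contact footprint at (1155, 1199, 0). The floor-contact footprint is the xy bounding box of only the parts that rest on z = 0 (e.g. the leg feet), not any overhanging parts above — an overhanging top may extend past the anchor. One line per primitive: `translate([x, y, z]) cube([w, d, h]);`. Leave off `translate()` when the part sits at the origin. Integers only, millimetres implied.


translate([147, 197, 0]) cube([1008, 1002, 132]);


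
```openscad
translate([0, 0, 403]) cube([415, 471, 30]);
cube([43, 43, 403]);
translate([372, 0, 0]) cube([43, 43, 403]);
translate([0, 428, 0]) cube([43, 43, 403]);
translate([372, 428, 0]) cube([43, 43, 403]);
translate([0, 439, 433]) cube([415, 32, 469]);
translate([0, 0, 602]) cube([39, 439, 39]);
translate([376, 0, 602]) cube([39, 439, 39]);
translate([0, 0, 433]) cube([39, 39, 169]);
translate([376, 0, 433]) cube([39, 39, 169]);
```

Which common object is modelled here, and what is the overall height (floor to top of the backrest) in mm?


A chair. The overall height is 902 mm.

A slab on four corner posts with a tall panel at the back — a chair. The seat slab sits at z = 403 with thickness 30, and the 469 mm backrest starts at the seat top, so the overall height is 403 + 30 + 469 = 902 mm.


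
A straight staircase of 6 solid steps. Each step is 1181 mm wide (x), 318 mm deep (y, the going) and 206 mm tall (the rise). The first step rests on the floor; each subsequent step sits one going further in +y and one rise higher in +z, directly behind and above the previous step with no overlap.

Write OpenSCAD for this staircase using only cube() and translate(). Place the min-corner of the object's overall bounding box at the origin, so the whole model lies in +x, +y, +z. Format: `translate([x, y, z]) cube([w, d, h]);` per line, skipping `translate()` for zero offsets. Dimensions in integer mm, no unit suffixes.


cube([1181, 318, 206]);
translate([0, 318, 206]) cube([1181, 318, 206]);
translate([0, 636, 412]) cube([1181, 318, 206]);
translate([0, 954, 618]) cube([1181, 318, 206]);
translate([0, 1272, 824]) cube([1181, 318, 206]);
translate([0, 1590, 1030]) cube([1181, 318, 206]);


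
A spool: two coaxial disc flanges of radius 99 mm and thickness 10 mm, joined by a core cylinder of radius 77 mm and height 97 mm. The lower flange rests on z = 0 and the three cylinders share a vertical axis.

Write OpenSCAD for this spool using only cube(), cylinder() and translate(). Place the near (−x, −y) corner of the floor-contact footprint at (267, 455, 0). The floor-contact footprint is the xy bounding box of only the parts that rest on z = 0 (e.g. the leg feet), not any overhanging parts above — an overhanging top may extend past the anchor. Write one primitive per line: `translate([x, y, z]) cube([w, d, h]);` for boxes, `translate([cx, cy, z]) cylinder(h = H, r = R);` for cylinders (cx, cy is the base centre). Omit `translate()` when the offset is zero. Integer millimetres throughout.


translate([366, 554, 0]) cylinder(h = 10, r = 99);
translate([366, 554, 10]) cylinder(h = 97, r = 77);
translate([366, 554, 107]) cylinder(h = 10, r = 99);


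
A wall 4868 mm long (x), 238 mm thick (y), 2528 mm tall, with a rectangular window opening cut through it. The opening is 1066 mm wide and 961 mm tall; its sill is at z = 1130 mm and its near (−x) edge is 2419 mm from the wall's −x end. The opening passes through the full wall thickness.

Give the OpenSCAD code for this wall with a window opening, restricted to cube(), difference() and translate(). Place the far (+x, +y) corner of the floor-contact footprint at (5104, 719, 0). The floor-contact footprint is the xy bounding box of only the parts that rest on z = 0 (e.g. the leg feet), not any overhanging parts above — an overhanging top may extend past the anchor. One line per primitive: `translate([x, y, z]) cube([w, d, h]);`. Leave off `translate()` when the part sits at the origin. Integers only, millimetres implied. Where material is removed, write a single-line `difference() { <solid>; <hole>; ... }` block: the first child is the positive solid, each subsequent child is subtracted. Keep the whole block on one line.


difference() { translate([236, 481, 0]) cube([4868, 238, 2528]); translate([2655, 481, 1130]) cube([1066, 238, 961]); }


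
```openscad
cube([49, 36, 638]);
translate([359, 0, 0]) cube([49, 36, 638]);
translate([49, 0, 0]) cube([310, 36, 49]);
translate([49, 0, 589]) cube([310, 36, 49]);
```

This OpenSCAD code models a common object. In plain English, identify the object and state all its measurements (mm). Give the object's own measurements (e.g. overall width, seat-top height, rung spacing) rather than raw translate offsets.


A rectangular picture frame lying in the x–z plane (depth along y). The opening is 310 mm wide (x) by 540 mm tall (z), surrounded by a border 49 mm wide on all four sides. The frame is 36 mm deep and is made of two full-height vertical stiles with two horizontal rails fitted between them.


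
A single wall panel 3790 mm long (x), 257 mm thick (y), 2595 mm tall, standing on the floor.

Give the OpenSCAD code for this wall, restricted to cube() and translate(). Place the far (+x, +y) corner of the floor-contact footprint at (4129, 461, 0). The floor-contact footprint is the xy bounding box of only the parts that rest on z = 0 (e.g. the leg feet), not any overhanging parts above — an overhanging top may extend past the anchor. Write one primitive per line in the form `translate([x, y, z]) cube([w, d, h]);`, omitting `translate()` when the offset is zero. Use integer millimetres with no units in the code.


translate([339, 204, 0]) cube([3790, 257, 2595]);


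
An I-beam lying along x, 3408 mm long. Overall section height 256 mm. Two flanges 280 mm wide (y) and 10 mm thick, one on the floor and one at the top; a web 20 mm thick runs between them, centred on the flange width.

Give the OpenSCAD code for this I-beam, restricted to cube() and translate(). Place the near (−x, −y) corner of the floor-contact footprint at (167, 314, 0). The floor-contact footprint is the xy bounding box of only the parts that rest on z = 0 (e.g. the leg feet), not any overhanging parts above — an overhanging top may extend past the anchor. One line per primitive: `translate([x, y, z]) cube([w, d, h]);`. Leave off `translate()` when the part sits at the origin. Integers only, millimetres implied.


translate([167, 314, 0]) cube([3408, 280, 10]);
translate([167, 444, 10]) cube([3408, 20, 236]);
translate([167, 314, 246]) cube([3408, 280, 10]);


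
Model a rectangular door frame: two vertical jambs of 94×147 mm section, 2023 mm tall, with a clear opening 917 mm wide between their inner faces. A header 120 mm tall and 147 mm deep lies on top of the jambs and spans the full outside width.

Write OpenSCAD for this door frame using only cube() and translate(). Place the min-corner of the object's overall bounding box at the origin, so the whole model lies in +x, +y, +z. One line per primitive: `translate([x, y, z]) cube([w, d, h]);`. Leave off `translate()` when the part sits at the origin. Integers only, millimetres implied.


cube([94, 147, 2023]);
translate([1011, 0, 0]) cube([94, 147, 2023]);
translate([0, 0, 2023]) cube([1105, 147, 120]);


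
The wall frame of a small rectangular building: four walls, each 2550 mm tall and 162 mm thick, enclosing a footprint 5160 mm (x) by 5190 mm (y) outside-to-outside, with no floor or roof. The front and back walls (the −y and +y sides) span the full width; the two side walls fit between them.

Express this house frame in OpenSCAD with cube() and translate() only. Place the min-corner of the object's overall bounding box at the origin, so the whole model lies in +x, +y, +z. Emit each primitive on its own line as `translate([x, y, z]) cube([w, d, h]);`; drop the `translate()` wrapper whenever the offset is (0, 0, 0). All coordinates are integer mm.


cube([5160, 162, 2550]);
translate([0, 5028, 0]) cube([5160, 162, 2550]);
translate([0, 162, 0]) cube([162, 4866, 2550]);
translate([4998, 162, 0]) cube([162, 4866, 2550]);


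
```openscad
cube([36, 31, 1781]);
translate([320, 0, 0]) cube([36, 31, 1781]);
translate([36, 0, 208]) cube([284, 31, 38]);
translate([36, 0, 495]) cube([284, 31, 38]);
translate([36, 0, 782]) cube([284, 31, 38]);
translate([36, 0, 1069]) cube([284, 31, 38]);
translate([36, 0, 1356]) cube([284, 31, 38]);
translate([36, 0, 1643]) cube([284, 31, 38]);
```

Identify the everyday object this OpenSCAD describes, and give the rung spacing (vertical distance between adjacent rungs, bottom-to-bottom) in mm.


A ladder. The rung spacing is 287 mm.

Two tall 36×31 posts with 6 short bars between them — a ladder. Adjacent rungs sit at z = 208 and z = 495, so the spacing is 495 − 208 = 287 mm.


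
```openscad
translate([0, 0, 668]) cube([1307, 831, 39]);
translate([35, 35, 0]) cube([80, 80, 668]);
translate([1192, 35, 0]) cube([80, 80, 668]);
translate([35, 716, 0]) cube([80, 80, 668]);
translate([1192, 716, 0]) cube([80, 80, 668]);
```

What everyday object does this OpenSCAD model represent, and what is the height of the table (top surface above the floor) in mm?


A table. The table height is 707 mm.

A 1307×831×39 slab sits at z = 668 on four 80 mm square posts — a table. The top surface is at 668 + 39 = 707 mm.


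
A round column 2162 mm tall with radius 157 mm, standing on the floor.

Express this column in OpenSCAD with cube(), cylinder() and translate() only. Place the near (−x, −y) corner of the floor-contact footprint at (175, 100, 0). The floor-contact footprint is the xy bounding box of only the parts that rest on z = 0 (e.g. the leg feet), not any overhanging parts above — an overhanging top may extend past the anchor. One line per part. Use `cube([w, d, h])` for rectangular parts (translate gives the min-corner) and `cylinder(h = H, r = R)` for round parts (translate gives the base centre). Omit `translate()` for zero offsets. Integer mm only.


translate([332, 257, 0]) cylinder(h = 2162, r = 157);


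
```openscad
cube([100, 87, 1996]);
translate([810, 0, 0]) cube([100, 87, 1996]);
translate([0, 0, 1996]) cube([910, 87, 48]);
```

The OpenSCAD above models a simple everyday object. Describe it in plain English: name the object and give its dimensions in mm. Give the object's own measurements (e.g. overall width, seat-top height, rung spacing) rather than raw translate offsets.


A door frame. The clear opening is 710 mm wide and 1996 mm high. Two 100 mm wide jambs, 87 mm deep, stand either side of the opening from the floor to the top of the opening. A 48 mm thick head sits across the top of both jambs, spanning the full outside width of the frame.


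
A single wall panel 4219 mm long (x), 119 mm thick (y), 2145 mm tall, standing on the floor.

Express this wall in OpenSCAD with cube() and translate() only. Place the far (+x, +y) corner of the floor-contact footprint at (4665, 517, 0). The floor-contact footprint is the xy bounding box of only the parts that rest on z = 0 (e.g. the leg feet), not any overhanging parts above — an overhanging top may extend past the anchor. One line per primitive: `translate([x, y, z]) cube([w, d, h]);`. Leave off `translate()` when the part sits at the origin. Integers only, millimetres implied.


translate([446, 398, 0]) cube([4219, 119, 2145]);


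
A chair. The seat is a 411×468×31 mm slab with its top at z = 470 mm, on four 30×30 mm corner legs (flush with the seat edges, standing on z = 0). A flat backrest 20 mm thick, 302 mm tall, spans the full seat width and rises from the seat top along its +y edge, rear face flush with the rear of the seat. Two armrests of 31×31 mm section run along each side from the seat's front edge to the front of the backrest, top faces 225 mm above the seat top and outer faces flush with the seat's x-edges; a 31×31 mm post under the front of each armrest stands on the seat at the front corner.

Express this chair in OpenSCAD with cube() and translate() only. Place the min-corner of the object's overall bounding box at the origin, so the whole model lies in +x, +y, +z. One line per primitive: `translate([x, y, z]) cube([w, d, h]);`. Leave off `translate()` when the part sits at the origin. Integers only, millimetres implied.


translate([0, 0, 439]) cube([411, 468, 31]);
cube([30, 30, 439]);
translate([381, 0, 0]) cube([30, 30, 439]);
translate([0, 438, 0]) cube([30, 30, 439]);
translate([381, 438, 0]) cube([30, 30, 439]);
translate([0, 448, 470]) cube([411, 20, 302]);
translate([0, 0, 664]) cube([31, 448, 31]);
translate([380, 0, 664]) cube([31, 448, 31]);
translate([0, 0, 470]) cube([31, 31, 194]);
translate([380, 0, 470]) cube([31, 31, 194]);


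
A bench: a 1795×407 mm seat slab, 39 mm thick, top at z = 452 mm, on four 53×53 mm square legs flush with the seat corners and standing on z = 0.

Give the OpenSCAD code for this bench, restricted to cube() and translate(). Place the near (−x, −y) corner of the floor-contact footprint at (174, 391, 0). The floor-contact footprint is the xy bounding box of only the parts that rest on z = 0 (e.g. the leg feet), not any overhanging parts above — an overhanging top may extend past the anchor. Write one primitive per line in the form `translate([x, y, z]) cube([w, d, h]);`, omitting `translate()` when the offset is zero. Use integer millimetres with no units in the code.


// leg_h = 452 − 39 = 413
translate([174, 391, 413]) cube([1795, 407, 39]);
translate([174, 391, 0]) cube([53, 53, 413]);
translate([174, 745, 0]) cube([53, 53, 413]);
translate([1916, 391, 0]) cube([53, 53, 413]);
translate([1916, 745, 0]) cube([53, 53, 413]);


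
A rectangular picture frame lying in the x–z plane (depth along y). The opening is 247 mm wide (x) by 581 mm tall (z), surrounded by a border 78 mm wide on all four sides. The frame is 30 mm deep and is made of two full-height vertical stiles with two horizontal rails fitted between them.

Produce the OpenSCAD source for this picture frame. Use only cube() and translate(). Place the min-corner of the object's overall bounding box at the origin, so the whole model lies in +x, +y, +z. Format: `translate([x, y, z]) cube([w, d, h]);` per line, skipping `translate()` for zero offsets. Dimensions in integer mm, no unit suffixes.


cube([78, 30, 737]);
translate([325, 0, 0]) cube([78, 30, 737]);
translate([78, 0, 0]) cube([247, 30, 78]);
translate([78, 0, 659]) cube([247, 30, 78]);


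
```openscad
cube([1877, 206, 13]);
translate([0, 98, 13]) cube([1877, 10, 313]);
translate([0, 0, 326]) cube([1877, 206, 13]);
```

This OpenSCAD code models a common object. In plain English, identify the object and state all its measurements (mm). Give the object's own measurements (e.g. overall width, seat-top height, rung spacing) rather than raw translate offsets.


An I-beam lying along x, 1877 mm long. Overall section height 339 mm. Two flanges 206 mm wide (y) and 13 mm thick, one on the floor and one at the top; a web 10 mm thick runs between them, centred on the flange width.


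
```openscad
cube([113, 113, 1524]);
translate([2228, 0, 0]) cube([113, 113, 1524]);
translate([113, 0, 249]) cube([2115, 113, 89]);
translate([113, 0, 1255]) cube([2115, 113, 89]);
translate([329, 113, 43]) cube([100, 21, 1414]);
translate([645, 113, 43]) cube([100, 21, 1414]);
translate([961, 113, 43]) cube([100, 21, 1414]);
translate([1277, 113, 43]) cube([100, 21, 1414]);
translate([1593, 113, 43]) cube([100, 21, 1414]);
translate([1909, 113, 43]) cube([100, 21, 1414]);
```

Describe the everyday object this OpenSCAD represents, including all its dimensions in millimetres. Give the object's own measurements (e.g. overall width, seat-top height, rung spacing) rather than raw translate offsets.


A fence section. Two 113×113 mm posts, 1524 mm tall, stand on the floor with a clear span of 2115 mm between their inner faces. Two horizontal rails of 113×89 mm section span the gap between the posts with their undersides at z = 249 mm and z = 1255 mm, flush with the posts' −y face. 6 pickets, each 100 mm wide, 21 mm thick and 1414 mm tall, are fixed to the +y face of the rails with their bottoms at z = 43 mm, spaced across the span with a 216 mm gap after the −x post and between neighbouring pickets, with 219 mm left before the +x post.


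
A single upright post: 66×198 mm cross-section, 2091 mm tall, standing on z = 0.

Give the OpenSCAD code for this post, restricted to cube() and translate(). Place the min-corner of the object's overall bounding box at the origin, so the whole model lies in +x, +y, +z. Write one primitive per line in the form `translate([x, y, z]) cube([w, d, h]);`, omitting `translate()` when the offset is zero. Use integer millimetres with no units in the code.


cube([66, 198, 2091]);


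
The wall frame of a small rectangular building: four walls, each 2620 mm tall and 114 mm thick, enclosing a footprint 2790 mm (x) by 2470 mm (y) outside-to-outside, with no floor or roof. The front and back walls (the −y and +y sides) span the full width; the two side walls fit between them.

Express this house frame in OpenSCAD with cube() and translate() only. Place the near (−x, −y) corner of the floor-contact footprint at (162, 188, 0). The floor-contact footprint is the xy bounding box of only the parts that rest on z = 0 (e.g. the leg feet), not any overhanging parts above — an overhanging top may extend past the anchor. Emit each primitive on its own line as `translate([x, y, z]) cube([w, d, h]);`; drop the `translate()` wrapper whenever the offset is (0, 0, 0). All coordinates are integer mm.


translate([162, 188, 0]) cube([2790, 114, 2620]);
translate([162, 2544, 0]) cube([2790, 114, 2620]);
translate([162, 302, 0]) cube([114, 2242, 2620]);
translate([2838, 302, 0]) cube([114, 2242, 2620]);


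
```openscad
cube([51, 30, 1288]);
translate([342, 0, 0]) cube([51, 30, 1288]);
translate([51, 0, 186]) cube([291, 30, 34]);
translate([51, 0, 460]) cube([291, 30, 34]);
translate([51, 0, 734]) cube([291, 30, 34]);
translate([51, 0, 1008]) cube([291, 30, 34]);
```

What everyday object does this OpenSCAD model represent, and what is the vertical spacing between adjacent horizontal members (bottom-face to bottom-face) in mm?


A ladder. The rung spacing is 274 mm.

Two tall 51×30 posts with 4 short bars between them — a ladder. Adjacent rungs sit at z = 186 and z = 460, so the spacing is 460 − 186 = 274 mm.


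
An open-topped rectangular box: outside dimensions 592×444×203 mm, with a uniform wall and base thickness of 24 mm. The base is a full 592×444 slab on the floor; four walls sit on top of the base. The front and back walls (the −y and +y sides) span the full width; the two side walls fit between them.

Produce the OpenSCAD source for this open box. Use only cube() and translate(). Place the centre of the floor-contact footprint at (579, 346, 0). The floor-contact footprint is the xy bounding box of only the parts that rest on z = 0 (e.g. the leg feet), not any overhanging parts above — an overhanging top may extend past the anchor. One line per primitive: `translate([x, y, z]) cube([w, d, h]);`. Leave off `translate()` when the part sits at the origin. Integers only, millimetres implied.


translate([283, 124, 0]) cube([592, 444, 24]);
translate([283, 124, 24]) cube([592, 24, 179]);
translate([283, 544, 24]) cube([592, 24, 179]);
translate([283, 148, 24]) cube([24, 396, 179]);
translate([851, 148, 24]) cube([24, 396, 179]);


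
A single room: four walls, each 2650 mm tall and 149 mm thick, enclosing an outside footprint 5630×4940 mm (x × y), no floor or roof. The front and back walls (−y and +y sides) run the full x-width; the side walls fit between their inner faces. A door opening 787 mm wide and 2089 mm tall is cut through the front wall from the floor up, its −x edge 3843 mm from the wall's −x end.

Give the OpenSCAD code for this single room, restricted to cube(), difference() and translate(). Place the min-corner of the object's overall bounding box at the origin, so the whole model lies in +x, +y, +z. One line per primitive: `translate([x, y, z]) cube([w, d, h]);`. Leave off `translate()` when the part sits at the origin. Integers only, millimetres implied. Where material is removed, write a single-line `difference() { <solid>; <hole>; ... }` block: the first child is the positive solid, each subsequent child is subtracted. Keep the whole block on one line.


difference() { cube([5630, 149, 2650]); translate([3843, 0, 0]) cube([787, 149, 2089]); }
translate([0, 4791, 0]) cube([5630, 149, 2650]);
translate([0, 149, 0]) cube([149, 4642, 2650]);
translate([5481, 149, 0]) cube([149, 4642, 2650]);


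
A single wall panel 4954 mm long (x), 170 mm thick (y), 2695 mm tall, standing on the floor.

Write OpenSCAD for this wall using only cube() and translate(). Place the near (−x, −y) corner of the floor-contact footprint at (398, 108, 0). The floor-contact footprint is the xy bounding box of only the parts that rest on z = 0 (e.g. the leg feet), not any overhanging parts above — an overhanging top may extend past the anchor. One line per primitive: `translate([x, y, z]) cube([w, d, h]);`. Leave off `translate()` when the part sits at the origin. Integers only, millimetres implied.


translate([398, 108, 0]) cube([4954, 170, 2695]);


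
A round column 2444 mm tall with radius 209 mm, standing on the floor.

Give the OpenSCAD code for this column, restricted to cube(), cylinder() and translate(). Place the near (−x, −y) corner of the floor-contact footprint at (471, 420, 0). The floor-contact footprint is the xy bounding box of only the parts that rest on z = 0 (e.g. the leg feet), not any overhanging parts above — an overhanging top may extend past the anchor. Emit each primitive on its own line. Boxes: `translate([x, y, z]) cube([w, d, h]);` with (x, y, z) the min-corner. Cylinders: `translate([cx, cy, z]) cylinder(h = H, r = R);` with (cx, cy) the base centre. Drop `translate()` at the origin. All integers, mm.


translate([680, 629, 0]) cylinder(h = 2444, r = 209);


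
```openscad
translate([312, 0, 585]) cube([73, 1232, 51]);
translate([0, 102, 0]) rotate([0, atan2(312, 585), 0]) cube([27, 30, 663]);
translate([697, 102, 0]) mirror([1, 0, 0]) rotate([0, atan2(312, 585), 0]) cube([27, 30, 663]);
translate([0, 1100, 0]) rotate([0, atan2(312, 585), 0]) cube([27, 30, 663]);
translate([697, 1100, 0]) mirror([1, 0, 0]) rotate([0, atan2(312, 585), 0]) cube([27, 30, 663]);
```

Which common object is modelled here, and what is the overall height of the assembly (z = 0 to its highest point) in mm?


A sawhorse. The overall height is 636 mm.

A beam across two mirrored pairs of raked legs — a sawhorse. The beam's underside is at z = 585 (matching the legs' vertical rise in atan2(312, 585)) and the beam is 51 mm tall, so its top is at 585 + 51 = 636 mm. The raked legs top out at the beam's underside, so that is the highest point.


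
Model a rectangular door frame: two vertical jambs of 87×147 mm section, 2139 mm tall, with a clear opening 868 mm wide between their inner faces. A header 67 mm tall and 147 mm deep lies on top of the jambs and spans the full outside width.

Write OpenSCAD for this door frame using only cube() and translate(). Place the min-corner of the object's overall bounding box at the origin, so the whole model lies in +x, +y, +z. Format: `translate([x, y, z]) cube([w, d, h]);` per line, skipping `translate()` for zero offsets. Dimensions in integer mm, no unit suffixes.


cube([87, 147, 2139]);
translate([955, 0, 0]) cube([87, 147, 2139]);
translate([0, 0, 2139]) cube([1042, 147, 67]);


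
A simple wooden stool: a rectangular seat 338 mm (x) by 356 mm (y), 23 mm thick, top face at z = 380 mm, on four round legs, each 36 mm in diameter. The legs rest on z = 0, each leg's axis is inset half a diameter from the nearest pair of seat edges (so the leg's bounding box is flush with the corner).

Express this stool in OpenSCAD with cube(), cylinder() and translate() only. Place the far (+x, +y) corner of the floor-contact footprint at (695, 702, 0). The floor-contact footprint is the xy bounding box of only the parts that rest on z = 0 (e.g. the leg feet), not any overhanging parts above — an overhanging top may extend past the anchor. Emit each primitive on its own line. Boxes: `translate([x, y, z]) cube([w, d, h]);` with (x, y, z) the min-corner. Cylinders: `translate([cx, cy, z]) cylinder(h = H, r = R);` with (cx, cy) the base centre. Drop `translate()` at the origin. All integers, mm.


translate([357, 346, 357]) cube([338, 356, 23]);
translate([375, 364, 0]) cylinder(h = 357, r = 18);
translate([677, 364, 0]) cylinder(h = 357, r = 18);
translate([375, 684, 0]) cylinder(h = 357, r = 18);
translate([677, 684, 0]) cylinder(h = 357, r = 18);


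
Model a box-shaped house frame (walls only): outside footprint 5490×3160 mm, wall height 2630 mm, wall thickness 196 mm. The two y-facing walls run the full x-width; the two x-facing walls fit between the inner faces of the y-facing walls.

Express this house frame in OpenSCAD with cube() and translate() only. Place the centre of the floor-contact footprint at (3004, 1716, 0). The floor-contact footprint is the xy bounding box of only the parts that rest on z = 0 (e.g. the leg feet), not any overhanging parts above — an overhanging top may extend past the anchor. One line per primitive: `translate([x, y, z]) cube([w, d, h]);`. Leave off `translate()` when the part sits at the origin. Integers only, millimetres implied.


translate([259, 136, 0]) cube([5490, 196, 2630]);
translate([259, 3100, 0]) cube([5490, 196, 2630]);
translate([259, 332, 0]) cube([196, 2768, 2630]);
translate([5553, 332, 0]) cube([196, 2768, 2630]);


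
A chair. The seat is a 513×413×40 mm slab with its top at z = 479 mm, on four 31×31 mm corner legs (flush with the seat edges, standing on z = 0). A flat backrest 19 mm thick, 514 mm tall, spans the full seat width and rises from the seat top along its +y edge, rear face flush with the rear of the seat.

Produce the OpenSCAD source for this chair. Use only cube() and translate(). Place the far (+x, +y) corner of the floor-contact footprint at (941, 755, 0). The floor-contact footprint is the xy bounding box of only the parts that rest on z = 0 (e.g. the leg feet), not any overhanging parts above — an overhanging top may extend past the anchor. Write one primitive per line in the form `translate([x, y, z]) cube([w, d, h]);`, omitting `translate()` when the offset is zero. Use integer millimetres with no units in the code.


// leg_h = 479 - 40 = 439
translate([428, 342, 439]) cube([513, 413, 40]);
translate([428, 342, 0]) cube([31, 31, 439]);
translate([910, 342, 0]) cube([31, 31, 439]);
translate([428, 724, 0]) cube([31, 31, 439]);
translate([910, 724, 0]) cube([31, 31, 439]);
translate([428, 736, 479]) cube([513, 19, 514]);
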